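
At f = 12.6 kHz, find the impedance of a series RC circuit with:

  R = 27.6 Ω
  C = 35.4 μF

Step 1 — Angular frequency: ω = 2π·f = 2π·1.26e+04 = 7.917e+04 rad/s.
Step 2 — Component impedances:
  R: Z = R = 27.6 Ω
  C: Z = 1/(jωC) = -j/(ω·C) = 0 - j0.3568 Ω
Step 3 — Series combination: Z_total = R + C = 27.6 - j0.3568 Ω = 27.6∠-0.7° Ω.

Z = 27.6 - j0.3568 Ω = 27.6∠-0.7° Ω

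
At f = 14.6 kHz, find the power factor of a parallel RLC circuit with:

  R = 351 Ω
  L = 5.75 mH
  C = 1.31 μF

Step 1 — Angular frequency: ω = 2π·f = 2π·1.46e+04 = 9.173e+04 rad/s.
Step 2 — Component impedances:
  R: Z = R = 351 Ω
  L: Z = jωL = j·9.173e+04·0.00575 = 0 + j527.5 Ω
  C: Z = 1/(jωC) = -j/(ω·C) = 0 - j8.321 Ω
Step 3 — Parallel combination: 1/Z_total = 1/R + 1/L + 1/C; Z_total = 0.2035 - j8.45 Ω = 8.452∠-88.6° Ω.
Step 4 — Power factor: PF = cos(φ) = Re(Z)/|Z| = 0.2035/8.452 = 0.02408.
Step 5 — Type: Im(Z) = -8.45 ⇒ leading (phase φ = -88.6°).

PF = 0.02408 (leading, φ = -88.6°)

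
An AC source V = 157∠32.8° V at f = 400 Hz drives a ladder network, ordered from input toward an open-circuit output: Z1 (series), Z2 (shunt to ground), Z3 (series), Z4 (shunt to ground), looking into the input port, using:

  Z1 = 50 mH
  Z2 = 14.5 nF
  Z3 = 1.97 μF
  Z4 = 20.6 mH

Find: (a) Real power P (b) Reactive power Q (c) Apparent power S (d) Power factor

Step 1 — Angular frequency: ω = 2π·f = 2π·400 = 2513 rad/s.
Step 2 — Component impedances:
  Z1: Z = jωL = j·2513·0.05 = 0 + j125.7 Ω
  Z2: Z = 1/(jωC) = -j/(ω·C) = 0 - j2.744e+04 Ω
  Z3: Z = 1/(jωC) = -j/(ω·C) = 0 - j202 Ω
  Z4: Z = jωL = j·2513·0.0206 = 0 + j51.77 Ω
Step 3 — Ladder network (open output): work backward from the far end, alternating series and parallel combinations. Z_in = 0 - j23.72 Ω = 23.72∠-90.0° Ω.
Step 4 — Source phasor: V = 157∠32.8° V = 132 + j85.05 V.
Step 5 — Current: I = V / Z = -3.586 + j5.564 A = 6.619∠122.8° A.
Step 6 — Complex power: S = V·I* = 0 - j1039 VA.
Step 7 — Real power: P = Re(S) = 0 W.
Step 8 — Reactive power: Q = Im(S) = -1039 VAR.
Step 9 — Apparent power: |S| = 1039 VA.
Step 10 — Power factor: PF = P/|S| = 0 (leading).

(a) P = 0 W  (b) Q = -1039 VAR  (c) S = 1039 VA  (d) PF = 0 (leading)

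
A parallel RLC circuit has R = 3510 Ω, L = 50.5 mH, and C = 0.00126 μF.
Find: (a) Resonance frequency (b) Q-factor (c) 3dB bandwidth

Step 1 — Resonance: ω₀ = 1/√(LC) = 1/√(0.0505·1.26e-09) = 1.254e+05 rad/s.
Step 2 — f₀ = ω₀/(2π) = 1.995e+04 Hz.
Step 3 — Parallel Q: Q = R/(ω₀L) = 3510/(1.254e+05·0.0505) = 0.5544.
Step 4 — Bandwidth: Δω = ω₀/Q = 2.261e+05 rad/s; BW = Δω/(2π) = 3.599e+04 Hz.

(a) f₀ = 1.995e+04 Hz  (b) Q = 0.5544  (c) BW = 3.599e+04 Hz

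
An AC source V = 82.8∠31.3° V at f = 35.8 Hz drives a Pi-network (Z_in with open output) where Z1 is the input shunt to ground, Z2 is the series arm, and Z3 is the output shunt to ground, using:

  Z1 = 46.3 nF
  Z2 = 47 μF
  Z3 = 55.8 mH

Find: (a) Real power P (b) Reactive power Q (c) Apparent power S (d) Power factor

Step 1 — Angular frequency: ω = 2π·f = 2π·35.8 = 224.9 rad/s.
Step 2 — Component impedances:
  Z1: Z = 1/(jωC) = -j/(ω·C) = 0 - j9.602e+04 Ω
  Z2: Z = 1/(jωC) = -j/(ω·C) = 0 - j94.59 Ω
  Z3: Z = jωL = j·224.9·0.0558 = 0 + j12.55 Ω
Step 3 — With open output, the series arm Z2 and the output shunt Z3 appear in series to ground: Z2 + Z3 = 0 - j82.04 Ω.
Step 4 — Parallel with input shunt Z1: Z_in = Z1 || (Z2 + Z3) = 0 - j81.97 Ω = 81.97∠-90.0° Ω.
Step 5 — Source phasor: V = 82.8∠31.3° V = 70.75 + j43.02 V.
Step 6 — Current: I = V / Z = -0.5248 + j0.8631 A = 1.01∠121.3° A.
Step 7 — Complex power: S = V·I* = 0 - j83.64 VA.
Step 8 — Real power: P = Re(S) = 0 W.
Step 9 — Reactive power: Q = Im(S) = -83.64 VAR.
Step 10 — Apparent power: |S| = 83.64 VA.
Step 11 — Power factor: PF = P/|S| = 0 (leading).

(a) P = 0 W  (b) Q = -83.64 VAR  (c) S = 83.64 VA  (d) PF = 0 (leading)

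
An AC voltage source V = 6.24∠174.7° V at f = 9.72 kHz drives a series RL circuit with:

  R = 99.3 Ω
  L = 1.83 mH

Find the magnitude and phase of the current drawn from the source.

Step 1 — Angular frequency: ω = 2π·f = 2π·9720 = 6.107e+04 rad/s.
Step 2 — Component impedances:
  R: Z = R = 99.3 Ω
  L: Z = jωL = j·6.107e+04·0.00183 = 0 + j111.8 Ω
Step 3 — Series combination: Z_total = R + L = 99.3 + j111.8 Ω = 149.5∠48.4° Ω.
Step 4 — Source phasor: V = 6.24∠174.7° V = -6.213 + j0.5764 V.
Step 5 — Ohm's law: I = V / Z_total = (-6.213 + j0.5764) / (99.3 + j111.8) = -0.02472 + j0.03363 A.
Step 6 — Convert to polar: |I| = 0.04174 A, ∠I = 126.3°.

I = 0.04174∠126.3° A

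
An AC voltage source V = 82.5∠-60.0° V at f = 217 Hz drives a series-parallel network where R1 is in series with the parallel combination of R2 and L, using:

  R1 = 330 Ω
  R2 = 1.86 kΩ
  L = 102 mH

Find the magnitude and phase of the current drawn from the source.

Step 1 — Angular frequency: ω = 2π·f = 2π·217 = 1363 rad/s.
Step 2 — Component impedances:
  R1: Z = R = 330 Ω
  R2: Z = R = 1860 Ω
  L: Z = jωL = j·1363·0.102 = 0 + j139.1 Ω
Step 3 — Parallel branch: R2 || L = 1/(1/R2 + 1/L) = 10.34 + j138.3 Ω.
Step 4 — Series with R1: Z_total = R1 + (R2 || L) = 340.3 + j138.3 Ω = 367.4∠22.1° Ω.
Step 5 — Source phasor: V = 82.5∠-60.0° V = 41.25 - j71.45 V.
Step 6 — Ohm's law: I = V / Z_total = (41.25 - j71.45) / (340.3 + j138.3) = 0.03081 - j0.2224 A.
Step 7 — Convert to polar: |I| = 0.2246 A, ∠I = -82.1°.

I = 0.2246∠-82.1° A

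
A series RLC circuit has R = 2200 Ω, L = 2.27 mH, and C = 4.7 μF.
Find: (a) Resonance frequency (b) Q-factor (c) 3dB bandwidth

Step 1 — Resonance: ω₀ = 1/√(LC) = 1/√(0.00227·4.7e-06) = 9681 rad/s.
Step 2 — f₀ = ω₀/(2π) = 1541 Hz.
Step 3 — Series Q: Q = ω₀L/R = 9681·0.00227/2200 = 0.009989.
Step 4 — Bandwidth: Δω = ω₀/Q = 9.692e+05 rad/s; BW = Δω/(2π) = 1.542e+05 Hz.

(a) f₀ = 1541 Hz  (b) Q = 0.009989  (c) BW = 1.542e+05 Hz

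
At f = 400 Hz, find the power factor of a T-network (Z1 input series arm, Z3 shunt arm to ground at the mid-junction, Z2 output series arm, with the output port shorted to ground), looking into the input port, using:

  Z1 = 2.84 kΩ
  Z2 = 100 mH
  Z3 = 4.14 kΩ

Step 1 — Angular frequency: ω = 2π·f = 2π·400 = 2513 rad/s.
Step 2 — Component impedances:
  Z1: Z = R = 2840 Ω
  Z2: Z = jωL = j·2513·0.1 = 0 + j251.3 Ω
  Z3: Z = R = 4140 Ω
Step 3 — With the output port shorted to ground, the output series arm Z2 runs from the junction to ground; the shunt arm Z3 also runs from the junction to ground. They appear in parallel: Z3 || Z2 = 15.2 + j250.4 Ω.
Step 4 — Series with input arm Z1: Z_in = Z1 + (Z3 || Z2) = 2855 + j250.4 Ω = 2866∠5.0° Ω.
Step 5 — Power factor: PF = cos(φ) = Re(Z)/|Z| = 2855/2866 = 0.9962.
Step 6 — Type: Im(Z) = 250.4 ⇒ lagging (phase φ = 5.0°).

PF = 0.9962 (lagging, φ = 5.0°)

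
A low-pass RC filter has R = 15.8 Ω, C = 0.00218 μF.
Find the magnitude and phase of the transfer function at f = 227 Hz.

Step 1 — Angular frequency: ω = 2π·227 = 1426 rad/s.
Step 2 — Transfer function: H(jω) = 1/(1 + jωRC).
Step 3 — Denominator: 1 + jωRC = 1 + j·1426·15.8·2.18e-09 = 1 + j4.913e-05.
Step 4 — H = 1 - j4.913e-05.
Step 5 — Magnitude: |H| = 1 (-0.0 dB); phase: φ = -0.0°.

|H| = 1 (-0.0 dB), φ = -0.0°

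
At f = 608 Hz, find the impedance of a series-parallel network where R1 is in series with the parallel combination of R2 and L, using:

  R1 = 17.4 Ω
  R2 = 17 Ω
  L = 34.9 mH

Step 1 — Angular frequency: ω = 2π·f = 2π·608 = 3820 rad/s.
Step 2 — Component impedances:
  R1: Z = R = 17.4 Ω
  R2: Z = R = 17 Ω
  L: Z = jωL = j·3820·0.0349 = 0 + j133.3 Ω
Step 3 — Parallel branch: R2 || L = 1/(1/R2 + 1/L) = 16.73 + j2.133 Ω.
Step 4 — Series with R1: Z_total = R1 + (R2 || L) = 34.13 + j2.133 Ω = 34.19∠3.6° Ω.

Z = 34.13 + j2.133 Ω = 34.19∠3.6° Ω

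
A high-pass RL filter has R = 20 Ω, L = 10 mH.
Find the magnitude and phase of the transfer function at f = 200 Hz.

Step 1 — Angular frequency: ω = 2π·200 = 1257 rad/s.
Step 2 — Transfer function: H(jω) = jωL/(R + jωL).
Step 3 — Numerator jωL = j·12.57; denominator R + jωL = 20 + j12.57.
Step 4 — H = 0.283 + j0.4505.
Step 5 — Magnitude: |H| = 0.532 (-5.5 dB); phase: φ = 57.9°.

|H| = 0.532 (-5.5 dB), φ = 57.9°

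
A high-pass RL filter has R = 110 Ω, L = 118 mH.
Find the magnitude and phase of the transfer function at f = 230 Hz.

Step 1 — Angular frequency: ω = 2π·230 = 1445 rad/s.
Step 2 — Transfer function: H(jω) = jωL/(R + jωL).
Step 3 — Numerator jωL = j·170.5; denominator R + jωL = 110 + j170.5.
Step 4 — H = 0.7062 + j0.4555.
Step 5 — Magnitude: |H| = 0.8403 (-1.5 dB); phase: φ = 32.8°.

|H| = 0.8403 (-1.5 dB), φ = 32.8°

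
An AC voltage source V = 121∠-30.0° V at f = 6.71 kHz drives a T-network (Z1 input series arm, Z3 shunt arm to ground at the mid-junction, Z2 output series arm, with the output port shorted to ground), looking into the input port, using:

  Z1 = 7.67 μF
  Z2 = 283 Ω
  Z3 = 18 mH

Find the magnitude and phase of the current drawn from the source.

Step 1 — Angular frequency: ω = 2π·f = 2π·6710 = 4.216e+04 rad/s.
Step 2 — Component impedances:
  Z1: Z = 1/(jωC) = -j/(ω·C) = 0 - j3.092 Ω
  Z2: Z = R = 283 Ω
  Z3: Z = jωL = j·4.216e+04·0.018 = 0 + j758.9 Ω
Step 3 — With the output port shorted to ground, the output series arm Z2 runs from the junction to ground; the shunt arm Z3 also runs from the junction to ground. They appear in parallel: Z3 || Z2 = 248.4 + j92.65 Ω.
Step 4 — Series with input arm Z1: Z_in = Z1 + (Z3 || Z2) = 248.4 + j89.56 Ω = 264.1∠19.8° Ω.
Step 5 — Source phasor: V = 121∠-30.0° V = 104.8 - j60.5 V.
Step 6 — Ohm's law: I = V / Z_total = (104.8 - j60.5) / (248.4 + j89.56) = 0.2956 - j0.3501 A.
Step 7 — Convert to polar: |I| = 0.4582 A, ∠I = -49.8°.

I = 0.4582∠-49.8° A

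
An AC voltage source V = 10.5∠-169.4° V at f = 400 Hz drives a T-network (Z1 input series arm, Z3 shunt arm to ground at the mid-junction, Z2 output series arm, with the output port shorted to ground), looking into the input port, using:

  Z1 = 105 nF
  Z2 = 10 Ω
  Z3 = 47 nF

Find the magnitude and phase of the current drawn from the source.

Step 1 — Angular frequency: ω = 2π·f = 2π·400 = 2513 rad/s.
Step 2 — Component impedances:
  Z1: Z = 1/(jωC) = -j/(ω·C) = 0 - j3789 Ω
  Z2: Z = R = 10 Ω
  Z3: Z = 1/(jωC) = -j/(ω·C) = 0 - j8466 Ω
Step 3 — With the output port shorted to ground, the output series arm Z2 runs from the junction to ground; the shunt arm Z3 also runs from the junction to ground. They appear in parallel: Z3 || Z2 = 10 - j0.01181 Ω.
Step 4 — Series with input arm Z1: Z_in = Z1 + (Z3 || Z2) = 10 - j3789 Ω = 3789∠-89.8° Ω.
Step 5 — Source phasor: V = 10.5∠-169.4° V = -10.32 - j1.931 V.
Step 6 — Ohm's law: I = V / Z_total = (-10.32 - j1.931) / (10 - j3789) = 0.0005025 - j0.002725 A.
Step 7 — Convert to polar: |I| = 0.002771 A, ∠I = -79.6°.

I = 0.002771∠-79.6° A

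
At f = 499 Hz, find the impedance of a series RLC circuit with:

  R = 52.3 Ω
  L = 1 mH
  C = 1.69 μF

Step 1 — Angular frequency: ω = 2π·f = 2π·499 = 3135 rad/s.
Step 2 — Component impedances:
  R: Z = R = 52.3 Ω
  L: Z = jωL = j·3135·0.001 = 0 + j3.135 Ω
  C: Z = 1/(jωC) = -j/(ω·C) = 0 - j188.7 Ω
Step 3 — Series combination: Z_total = R + L + C = 52.3 - j185.6 Ω = 192.8∠-74.3° Ω.

Z = 52.3 - j185.6 Ω = 192.8∠-74.3° Ω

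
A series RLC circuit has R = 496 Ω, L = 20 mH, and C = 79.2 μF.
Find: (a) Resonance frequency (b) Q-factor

Step 1 — Resonance condition Im(Z)=0 gives ω₀ = 1/√(LC).
Step 2 — ω₀ = 1/√(0.02·7.92e-05) = 794.6 rad/s.
Step 3 — f₀ = ω₀/(2π) = 126.5 Hz.
Step 4 — Series Q: Q = ω₀L/R = 794.6·0.02/496 = 0.03204.

(a) f₀ = 126.5 Hz  (b) Q = 0.03204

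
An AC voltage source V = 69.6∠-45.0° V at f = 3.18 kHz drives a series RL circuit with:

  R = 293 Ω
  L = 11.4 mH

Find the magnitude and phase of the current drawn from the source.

Step 1 — Angular frequency: ω = 2π·f = 2π·3180 = 1.998e+04 rad/s.
Step 2 — Component impedances:
  R: Z = R = 293 Ω
  L: Z = jωL = j·1.998e+04·0.0114 = 0 + j227.8 Ω
Step 3 — Series combination: Z_total = R + L = 293 + j227.8 Ω = 371.1∠37.9° Ω.
Step 4 — Source phasor: V = 69.6∠-45.0° V = 49.21 - j49.21 V.
Step 5 — Ohm's law: I = V / Z_total = (49.21 - j49.21) / (293 + j227.8) = 0.02331 - j0.1861 A.
Step 6 — Convert to polar: |I| = 0.1875 A, ∠I = -82.9°.

I = 0.1875∠-82.9° A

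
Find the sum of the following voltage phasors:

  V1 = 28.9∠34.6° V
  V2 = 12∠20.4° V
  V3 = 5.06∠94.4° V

Step 1 — Convert each phasor to rectangular form:
  V1 = 28.9·(cos(34.6°) + j·sin(34.6°)) = 23.79 + j16.41 V
  V2 = 12·(cos(20.4°) + j·sin(20.4°)) = 11.25 + j4.183 V
  V3 = 5.06·(cos(94.4°) + j·sin(94.4°)) = -0.3882 + j5.045 V
Step 2 — Sum components: V_total = 34.65 + j25.64 V.
Step 3 — Convert to polar: |V_total| = 43.1 V, ∠V_total = 36.5°.

V_total = 43.1∠36.5° V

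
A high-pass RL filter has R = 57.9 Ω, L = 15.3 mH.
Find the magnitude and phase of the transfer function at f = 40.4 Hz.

Step 1 — Angular frequency: ω = 2π·40.4 = 253.8 rad/s.
Step 2 — Transfer function: H(jω) = jωL/(R + jωL).
Step 3 — Numerator jωL = j·3.884; denominator R + jωL = 57.9 + j3.884.
Step 4 — H = 0.004479 + j0.06678.
Step 5 — Magnitude: |H| = 0.06693 (-23.5 dB); phase: φ = 86.2°.

|H| = 0.06693 (-23.5 dB), φ = 86.2°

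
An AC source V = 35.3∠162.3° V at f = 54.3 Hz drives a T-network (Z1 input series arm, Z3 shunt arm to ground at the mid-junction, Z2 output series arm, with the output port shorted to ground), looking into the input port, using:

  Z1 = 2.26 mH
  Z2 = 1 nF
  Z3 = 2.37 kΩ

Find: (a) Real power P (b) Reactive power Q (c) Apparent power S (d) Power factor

Step 1 — Angular frequency: ω = 2π·f = 2π·54.3 = 341.2 rad/s.
Step 2 — Component impedances:
  Z1: Z = jωL = j·341.2·0.00226 = 0 + j0.7711 Ω
  Z2: Z = 1/(jωC) = -j/(ω·C) = 0 - j2.931e+06 Ω
  Z3: Z = R = 2370 Ω
Step 3 — With the output port shorted to ground, the output series arm Z2 runs from the junction to ground; the shunt arm Z3 also runs from the junction to ground. They appear in parallel: Z3 || Z2 = 2370 - j1.916 Ω.
Step 4 — Series with input arm Z1: Z_in = Z1 + (Z3 || Z2) = 2370 - j1.145 Ω = 2370∠-0.0° Ω.
Step 5 — Source phasor: V = 35.3∠162.3° V = -33.63 + j10.73 V.
Step 6 — Current: I = V / Z = -0.01419 + j0.004522 A = 0.01489∠162.3° A.
Step 7 — Complex power: S = V·I* = 0.5258 - j0.0002541 VA.
Step 8 — Real power: P = Re(S) = 0.5258 W.
Step 9 — Reactive power: Q = Im(S) = -0.0002541 VAR.
Step 10 — Apparent power: |S| = 0.5258 VA.
Step 11 — Power factor: PF = P/|S| = 1 (leading).

(a) P = 0.5258 W  (b) Q = -0.0002541 VAR  (c) S = 0.5258 VA  (d) PF = 1 (leading)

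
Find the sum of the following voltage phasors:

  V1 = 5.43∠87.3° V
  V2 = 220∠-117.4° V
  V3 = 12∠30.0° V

Step 1 — Convert each phasor to rectangular form:
  V1 = 5.43·(cos(87.3°) + j·sin(87.3°)) = 0.2558 + j5.424 V
  V2 = 220·(cos(-117.4°) + j·sin(-117.4°)) = -101.2 - j195.3 V
  V3 = 12·(cos(30.0°) + j·sin(30.0°)) = 10.39 + j6 V
Step 2 — Sum components: V_total = -90.6 - j183.9 V.
Step 3 — Convert to polar: |V_total| = 205 V, ∠V_total = -116.2°.

V_total = 205∠-116.2° V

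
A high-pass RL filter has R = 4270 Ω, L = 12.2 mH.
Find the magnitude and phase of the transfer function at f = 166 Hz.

Step 1 — Angular frequency: ω = 2π·166 = 1043 rad/s.
Step 2 — Transfer function: H(jω) = jωL/(R + jωL).
Step 3 — Numerator jωL = j·12.72; denominator R + jωL = 4270 + j12.72.
Step 4 — H = 8.88e-06 + j0.00298.
Step 5 — Magnitude: |H| = 0.00298 (-50.5 dB); phase: φ = 89.8°.

|H| = 0.00298 (-50.5 dB), φ = 89.8°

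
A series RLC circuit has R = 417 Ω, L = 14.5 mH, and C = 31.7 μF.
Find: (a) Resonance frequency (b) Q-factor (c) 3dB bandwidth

Step 1 — Resonance: ω₀ = 1/√(LC) = 1/√(0.0145·3.17e-05) = 1475 rad/s.
Step 2 — f₀ = ω₀/(2π) = 234.8 Hz.
Step 3 — Series Q: Q = ω₀L/R = 1475·0.0145/417 = 0.05129.
Step 4 — Bandwidth: Δω = ω₀/Q = 2.876e+04 rad/s; BW = Δω/(2π) = 4577 Hz.

(a) f₀ = 234.8 Hz  (b) Q = 0.05129  (c) BW = 4577 Hz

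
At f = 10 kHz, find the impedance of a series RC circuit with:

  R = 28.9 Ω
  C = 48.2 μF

Step 1 — Angular frequency: ω = 2π·f = 2π·1e+04 = 6.283e+04 rad/s.
Step 2 — Component impedances:
  R: Z = R = 28.9 Ω
  C: Z = 1/(jωC) = -j/(ω·C) = 0 - j0.3302 Ω
Step 3 — Series combination: Z_total = R + C = 28.9 - j0.3302 Ω = 28.9∠-0.7° Ω.

Z = 28.9 - j0.3302 Ω = 28.9∠-0.7° Ω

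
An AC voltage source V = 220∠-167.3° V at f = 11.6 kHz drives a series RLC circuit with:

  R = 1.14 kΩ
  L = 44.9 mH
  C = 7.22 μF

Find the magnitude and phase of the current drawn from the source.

Step 1 — Angular frequency: ω = 2π·f = 2π·1.16e+04 = 7.288e+04 rad/s.
Step 2 — Component impedances:
  R: Z = R = 1140 Ω
  L: Z = jωL = j·7.288e+04·0.0449 = 0 + j3273 Ω
  C: Z = 1/(jωC) = -j/(ω·C) = 0 - j1.9 Ω
Step 3 — Series combination: Z_total = R + L + C = 1140 + j3271 Ω = 3464∠70.8° Ω.
Step 4 — Source phasor: V = 220∠-167.3° V = -214.6 - j48.37 V.
Step 5 — Ohm's law: I = V / Z_total = (-214.6 - j48.37) / (1140 + j3271) = -0.03358 + j0.05391 A.
Step 6 — Convert to polar: |I| = 0.06352 A, ∠I = 121.9°.

I = 0.06352∠121.9° A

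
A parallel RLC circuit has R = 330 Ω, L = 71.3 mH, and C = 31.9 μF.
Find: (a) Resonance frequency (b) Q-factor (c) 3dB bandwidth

Step 1 — Resonance: ω₀ = 1/√(LC) = 1/√(0.0713·3.19e-05) = 663.1 rad/s.
Step 2 — f₀ = ω₀/(2π) = 105.5 Hz.
Step 3 — Parallel Q: Q = R/(ω₀L) = 330/(663.1·0.0713) = 6.98.
Step 4 — Bandwidth: Δω = ω₀/Q = 94.99 rad/s; BW = Δω/(2π) = 15.12 Hz.

(a) f₀ = 105.5 Hz  (b) Q = 6.98  (c) BW = 15.12 Hz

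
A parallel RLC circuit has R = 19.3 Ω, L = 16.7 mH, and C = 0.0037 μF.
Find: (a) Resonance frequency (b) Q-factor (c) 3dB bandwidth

Step 1 — Resonance: ω₀ = 1/√(LC) = 1/√(0.0167·3.7e-09) = 1.272e+05 rad/s.
Step 2 — f₀ = ω₀/(2π) = 2.025e+04 Hz.
Step 3 — Parallel Q: Q = R/(ω₀L) = 19.3/(1.272e+05·0.0167) = 0.009084.
Step 4 — Bandwidth: Δω = ω₀/Q = 1.4e+07 rad/s; BW = Δω/(2π) = 2.229e+06 Hz.

(a) f₀ = 2.025e+04 Hz  (b) Q = 0.009084  (c) BW = 2.229e+06 Hz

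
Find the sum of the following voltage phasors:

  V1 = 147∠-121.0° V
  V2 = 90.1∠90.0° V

Step 1 — Convert each phasor to rectangular form:
  V1 = 147·(cos(-121.0°) + j·sin(-121.0°)) = -75.71 - j126 V
  V2 = 90.1·(cos(90.0°) + j·sin(90.0°)) = 0 + j90.1 V
Step 2 — Sum components: V_total = -75.71 - j35.9 V.
Step 3 — Convert to polar: |V_total| = 83.79 V, ∠V_total = -154.6°.

V_total = 83.79∠-154.6° V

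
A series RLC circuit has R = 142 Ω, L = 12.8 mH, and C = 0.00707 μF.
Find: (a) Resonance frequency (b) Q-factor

Step 1 — Resonance condition Im(Z)=0 gives ω₀ = 1/√(LC).
Step 2 — ω₀ = 1/√(0.0128·7.07e-09) = 1.051e+05 rad/s.
Step 3 — f₀ = ω₀/(2π) = 1.673e+04 Hz.
Step 4 — Series Q: Q = ω₀L/R = 1.051e+05·0.0128/142 = 9.476.

(a) f₀ = 1.673e+04 Hz  (b) Q = 9.476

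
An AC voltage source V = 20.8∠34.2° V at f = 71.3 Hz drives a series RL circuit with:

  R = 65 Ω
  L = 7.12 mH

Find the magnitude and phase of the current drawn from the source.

Step 1 — Angular frequency: ω = 2π·f = 2π·71.3 = 448 rad/s.
Step 2 — Component impedances:
  R: Z = R = 65 Ω
  L: Z = jωL = j·448·0.00712 = 0 + j3.19 Ω
Step 3 — Series combination: Z_total = R + L = 65 + j3.19 Ω = 65.08∠2.8° Ω.
Step 4 — Source phasor: V = 20.8∠34.2° V = 17.2 + j11.69 V.
Step 5 — Ohm's law: I = V / Z_total = (17.2 + j11.69) / (65 + j3.19) = 0.2728 + j0.1665 A.
Step 6 — Convert to polar: |I| = 0.3196 A, ∠I = 31.4°.

I = 0.3196∠31.4° A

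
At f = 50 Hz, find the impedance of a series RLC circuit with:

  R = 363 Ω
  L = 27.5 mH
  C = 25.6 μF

Step 1 — Angular frequency: ω = 2π·f = 2π·50 = 314.2 rad/s.
Step 2 — Component impedances:
  R: Z = R = 363 Ω
  L: Z = jωL = j·314.2·0.0275 = 0 + j8.639 Ω
  C: Z = 1/(jωC) = -j/(ω·C) = 0 - j124.3 Ω
Step 3 — Series combination: Z_total = R + L + C = 363 - j115.7 Ω = 381∠-17.7° Ω.

Z = 363 - j115.7 Ω = 381∠-17.7° Ω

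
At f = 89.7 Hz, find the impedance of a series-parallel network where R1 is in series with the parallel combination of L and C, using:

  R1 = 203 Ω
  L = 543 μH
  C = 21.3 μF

Step 1 — Angular frequency: ω = 2π·f = 2π·89.7 = 563.6 rad/s.
Step 2 — Component impedances:
  R1: Z = R = 203 Ω
  L: Z = jωL = j·563.6·0.000543 = 0 + j0.306 Ω
  C: Z = 1/(jωC) = -j/(ω·C) = 0 - j83.3 Ω
Step 3 — Parallel branch: L || C = 1/(1/L + 1/C) = 0 + j0.3072 Ω.
Step 4 — Series with R1: Z_total = R1 + (L || C) = 203 + j0.3072 Ω = 203∠0.1° Ω.

Z = 203 + j0.3072 Ω = 203∠0.1° Ω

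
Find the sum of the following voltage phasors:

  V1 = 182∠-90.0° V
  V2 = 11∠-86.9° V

Step 1 — Convert each phasor to rectangular form:
  V1 = 182·(cos(-90.0°) + j·sin(-90.0°)) = 0 - j182 V
  V2 = 11·(cos(-86.9°) + j·sin(-86.9°)) = 0.5949 - j10.98 V
Step 2 — Sum components: V_total = 0.5949 - j193 V.
Step 3 — Convert to polar: |V_total| = 193 V, ∠V_total = -89.8°.

V_total = 193∠-89.8° V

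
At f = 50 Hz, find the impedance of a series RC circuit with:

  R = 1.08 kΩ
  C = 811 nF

Step 1 — Angular frequency: ω = 2π·f = 2π·50 = 314.2 rad/s.
Step 2 — Component impedances:
  R: Z = R = 1080 Ω
  C: Z = 1/(jωC) = -j/(ω·C) = 0 - j3925 Ω
Step 3 — Series combination: Z_total = R + C = 1080 - j3925 Ω = 4071∠-74.6° Ω.

Z = 1080 - j3925 Ω = 4071∠-74.6° Ω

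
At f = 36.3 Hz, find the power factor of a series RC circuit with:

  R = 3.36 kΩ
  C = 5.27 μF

Step 1 — Angular frequency: ω = 2π·f = 2π·36.3 = 228.1 rad/s.
Step 2 — Component impedances:
  R: Z = R = 3360 Ω
  C: Z = 1/(jωC) = -j/(ω·C) = 0 - j832 Ω
Step 3 — Series combination: Z_total = R + C = 3360 - j832 Ω = 3461∠-13.9° Ω.
Step 4 — Power factor: PF = cos(φ) = Re(Z)/|Z| = 3360/3461.5 = 0.9707.
Step 5 — Type: Im(Z) = -832 ⇒ leading (phase φ = -13.9°).

PF = 0.9707 (leading, φ = -13.9°)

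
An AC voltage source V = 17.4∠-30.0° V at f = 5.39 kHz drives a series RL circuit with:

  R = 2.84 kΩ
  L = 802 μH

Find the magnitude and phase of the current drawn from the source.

Step 1 — Angular frequency: ω = 2π·f = 2π·5390 = 3.387e+04 rad/s.
Step 2 — Component impedances:
  R: Z = R = 2840 Ω
  L: Z = jωL = j·3.387e+04·0.000802 = 0 + j27.16 Ω
Step 3 — Series combination: Z_total = R + L = 2840 + j27.16 Ω = 2840∠0.5° Ω.
Step 4 — Source phasor: V = 17.4∠-30.0° V = 15.07 - j8.7 V.
Step 5 — Ohm's law: I = V / Z_total = (15.07 - j8.7) / (2840 + j27.16) = 0.005276 - j0.003114 A.
Step 6 — Convert to polar: |I| = 0.006126 A, ∠I = -30.5°.

I = 0.006126∠-30.5° A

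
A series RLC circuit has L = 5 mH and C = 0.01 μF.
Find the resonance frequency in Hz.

Step 1 — Resonance condition Im(Z)=0 gives ω₀ = 1/√(LC).
Step 2 — ω₀ = 1/√(0.005·1e-08) = 1.414e+05 rad/s.
Step 3 — f₀ = ω₀/(2π) = 2.251e+04 Hz.

f₀ = 2.251e+04 Hz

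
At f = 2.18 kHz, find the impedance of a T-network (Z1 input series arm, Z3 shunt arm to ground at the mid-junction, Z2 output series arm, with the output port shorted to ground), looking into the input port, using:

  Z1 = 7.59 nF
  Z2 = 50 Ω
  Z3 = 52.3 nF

Step 1 — Angular frequency: ω = 2π·f = 2π·2180 = 1.37e+04 rad/s.
Step 2 — Component impedances:
  Z1: Z = 1/(jωC) = -j/(ω·C) = 0 - j9619 Ω
  Z2: Z = R = 50 Ω
  Z3: Z = 1/(jωC) = -j/(ω·C) = 0 - j1396 Ω
Step 3 — With the output port shorted to ground, the output series arm Z2 runs from the junction to ground; the shunt arm Z3 also runs from the junction to ground. They appear in parallel: Z3 || Z2 = 49.94 - j1.789 Ω.
Step 4 — Series with input arm Z1: Z_in = Z1 + (Z3 || Z2) = 49.94 - j9621 Ω = 9621∠-89.7° Ω.

Z = 49.94 - j9621 Ω = 9621∠-89.7° Ω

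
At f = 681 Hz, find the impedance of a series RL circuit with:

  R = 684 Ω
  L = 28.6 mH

Step 1 — Angular frequency: ω = 2π·f = 2π·681 = 4279 rad/s.
Step 2 — Component impedances:
  R: Z = R = 684 Ω
  L: Z = jωL = j·4279·0.0286 = 0 + j122.4 Ω
Step 3 — Series combination: Z_total = R + L = 684 + j122.4 Ω = 694.9∠10.1° Ω.

Z = 684 + j122.4 Ω = 694.9∠10.1° Ω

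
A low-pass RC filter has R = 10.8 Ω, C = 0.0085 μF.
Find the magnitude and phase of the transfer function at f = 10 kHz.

Step 1 — Angular frequency: ω = 2π·1e+04 = 6.283e+04 rad/s.
Step 2 — Transfer function: H(jω) = 1/(1 + jωRC).
Step 3 — Denominator: 1 + jωRC = 1 + j·6.283e+04·10.8·8.5e-09 = 1 + j0.005768.
Step 4 — H = 1 - j0.005768.
Step 5 — Magnitude: |H| = 1 (-0.0 dB); phase: φ = -0.3°.

|H| = 1 (-0.0 dB), φ = -0.3°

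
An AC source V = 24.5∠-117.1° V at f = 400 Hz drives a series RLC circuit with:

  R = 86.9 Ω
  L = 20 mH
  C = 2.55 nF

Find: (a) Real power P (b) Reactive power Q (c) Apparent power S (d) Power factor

Step 1 — Angular frequency: ω = 2π·f = 2π·400 = 2513 rad/s.
Step 2 — Component impedances:
  R: Z = R = 86.9 Ω
  L: Z = jωL = j·2513·0.02 = 0 + j50.27 Ω
  C: Z = 1/(jωC) = -j/(ω·C) = 0 - j1.56e+05 Ω
Step 3 — Series combination: Z_total = R + L + C = 86.9 - j1.56e+05 Ω = 1.56e+05∠-90.0° Ω.
Step 4 — Source phasor: V = 24.5∠-117.1° V = -11.16 - j21.81 V.
Step 5 — Current: I = V / Z = 0.0001398 - j7.163e-05 A = 0.0001571∠-27.1° A.
Step 6 — Complex power: S = V·I* = 2.144e-06 - j0.003848 VA.
Step 7 — Real power: P = Re(S) = 2.144e-06 W.
Step 8 — Reactive power: Q = Im(S) = -0.003848 VAR.
Step 9 — Apparent power: |S| = 0.003848 VA.
Step 10 — Power factor: PF = P/|S| = 0.0005571 (leading).

(a) P = 2.144e-06 W  (b) Q = -0.003848 VAR  (c) S = 0.003848 VA  (d) PF = 0.0005571 (leading)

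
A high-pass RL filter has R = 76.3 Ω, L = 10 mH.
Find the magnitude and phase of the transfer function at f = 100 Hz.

Step 1 — Angular frequency: ω = 2π·100 = 628.3 rad/s.
Step 2 — Transfer function: H(jω) = jωL/(R + jωL).
Step 3 — Numerator jωL = j·6.283; denominator R + jωL = 76.3 + j6.283.
Step 4 — H = 0.006736 + j0.08179.
Step 5 — Magnitude: |H| = 0.08207 (-21.7 dB); phase: φ = 85.3°.

|H| = 0.08207 (-21.7 dB), φ = 85.3°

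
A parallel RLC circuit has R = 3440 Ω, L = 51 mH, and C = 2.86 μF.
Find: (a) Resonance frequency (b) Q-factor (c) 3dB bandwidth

Step 1 — Resonance: ω₀ = 1/√(LC) = 1/√(0.051·2.86e-06) = 2618 rad/s.
Step 2 — f₀ = ω₀/(2π) = 416.7 Hz.
Step 3 — Parallel Q: Q = R/(ω₀L) = 3440/(2618·0.051) = 25.76.
Step 4 — Bandwidth: Δω = ω₀/Q = 101.6 rad/s; BW = Δω/(2π) = 16.18 Hz.

(a) f₀ = 416.7 Hz  (b) Q = 25.76  (c) BW = 16.18 Hz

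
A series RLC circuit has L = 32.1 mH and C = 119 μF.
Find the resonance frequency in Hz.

Step 1 — Resonance condition Im(Z)=0 gives ω₀ = 1/√(LC).
Step 2 — ω₀ = 1/√(0.0321·0.000119) = 511.7 rad/s.
Step 3 — f₀ = ω₀/(2π) = 81.43 Hz.

f₀ = 81.43 Hz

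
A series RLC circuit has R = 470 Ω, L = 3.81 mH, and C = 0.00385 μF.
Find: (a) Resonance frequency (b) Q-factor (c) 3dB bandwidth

Step 1 — Resonance: ω₀ = 1/√(LC) = 1/√(0.00381·3.85e-09) = 2.611e+05 rad/s.
Step 2 — f₀ = ω₀/(2π) = 4.156e+04 Hz.
Step 3 — Series Q: Q = ω₀L/R = 2.611e+05·0.00381/470 = 2.117.
Step 4 — Bandwidth: Δω = ω₀/Q = 1.234e+05 rad/s; BW = Δω/(2π) = 1.963e+04 Hz.

(a) f₀ = 4.156e+04 Hz  (b) Q = 2.117  (c) BW = 1.963e+04 Hz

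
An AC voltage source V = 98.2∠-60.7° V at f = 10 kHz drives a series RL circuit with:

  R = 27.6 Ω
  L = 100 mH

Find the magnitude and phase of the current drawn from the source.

Step 1 — Angular frequency: ω = 2π·f = 2π·1e+04 = 6.283e+04 rad/s.
Step 2 — Component impedances:
  R: Z = R = 27.6 Ω
  L: Z = jωL = j·6.283e+04·0.1 = 0 + j6283 Ω
Step 3 — Series combination: Z_total = R + L = 27.6 + j6283 Ω = 6283∠89.7° Ω.
Step 4 — Source phasor: V = 98.2∠-60.7° V = 48.06 - j85.64 V.
Step 5 — Ohm's law: I = V / Z_total = (48.06 - j85.64) / (27.6 + j6283) = -0.0136 - j0.007708 A.
Step 6 — Convert to polar: |I| = 0.01563 A, ∠I = -150.4°.

I = 0.01563∠-150.4° A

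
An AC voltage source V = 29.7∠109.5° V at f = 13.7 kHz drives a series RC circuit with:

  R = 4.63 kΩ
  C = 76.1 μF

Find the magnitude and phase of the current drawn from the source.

Step 1 — Angular frequency: ω = 2π·f = 2π·1.37e+04 = 8.608e+04 rad/s.
Step 2 — Component impedances:
  R: Z = R = 4630 Ω
  C: Z = 1/(jωC) = -j/(ω·C) = 0 - j0.1527 Ω
Step 3 — Series combination: Z_total = R + C = 4630 - j0.1527 Ω = 4630∠-0.0° Ω.
Step 4 — Source phasor: V = 29.7∠109.5° V = -9.914 + j28 V.
Step 5 — Ohm's law: I = V / Z_total = (-9.914 + j28) / (4630 - j0.1527) = -0.002141 + j0.006047 A.
Step 6 — Convert to polar: |I| = 0.006415 A, ∠I = 109.5°.

I = 0.006415∠109.5° A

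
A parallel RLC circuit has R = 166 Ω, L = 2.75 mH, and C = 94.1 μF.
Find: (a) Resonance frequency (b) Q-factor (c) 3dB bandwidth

Step 1 — Resonance: ω₀ = 1/√(LC) = 1/√(0.00275·9.41e-05) = 1966 rad/s.
Step 2 — f₀ = ω₀/(2π) = 312.9 Hz.
Step 3 — Parallel Q: Q = R/(ω₀L) = 166/(1966·0.00275) = 30.71.
Step 4 — Bandwidth: Δω = ω₀/Q = 64.02 rad/s; BW = Δω/(2π) = 10.19 Hz.

(a) f₀ = 312.9 Hz  (b) Q = 30.71  (c) BW = 10.19 Hz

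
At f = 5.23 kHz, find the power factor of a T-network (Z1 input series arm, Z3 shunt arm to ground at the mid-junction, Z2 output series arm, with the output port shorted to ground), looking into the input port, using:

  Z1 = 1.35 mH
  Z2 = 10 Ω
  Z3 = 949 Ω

Step 1 — Angular frequency: ω = 2π·f = 2π·5230 = 3.286e+04 rad/s.
Step 2 — Component impedances:
  Z1: Z = jωL = j·3.286e+04·0.00135 = 0 + j44.36 Ω
  Z2: Z = R = 10 Ω
  Z3: Z = R = 949 Ω
Step 3 — With the output port shorted to ground, the output series arm Z2 runs from the junction to ground; the shunt arm Z3 also runs from the junction to ground. They appear in parallel: Z3 || Z2 = 9.896 Ω.
Step 4 — Series with input arm Z1: Z_in = Z1 + (Z3 || Z2) = 9.896 + j44.36 Ω = 45.45∠77.4° Ω.
Step 5 — Power factor: PF = cos(φ) = Re(Z)/|Z| = 9.896/45.45 = 0.2177.
Step 6 — Type: Im(Z) = 44.36 ⇒ lagging (phase φ = 77.4°).

PF = 0.2177 (lagging, φ = 77.4°)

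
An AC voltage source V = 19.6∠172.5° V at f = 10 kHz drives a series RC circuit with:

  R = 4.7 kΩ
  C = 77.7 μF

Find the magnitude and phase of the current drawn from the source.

Step 1 — Angular frequency: ω = 2π·f = 2π·1e+04 = 6.283e+04 rad/s.
Step 2 — Component impedances:
  R: Z = R = 4700 Ω
  C: Z = 1/(jωC) = -j/(ω·C) = 0 - j0.2048 Ω
Step 3 — Series combination: Z_total = R + C = 4700 - j0.2048 Ω = 4700∠-0.0° Ω.
Step 4 — Source phasor: V = 19.6∠172.5° V = -19.43 + j2.558 V.
Step 5 — Ohm's law: I = V / Z_total = (-19.43 + j2.558) / (4700 - j0.2048) = -0.004135 + j0.0005441 A.
Step 6 — Convert to polar: |I| = 0.00417 A, ∠I = 172.5°.

I = 0.00417∠172.5° A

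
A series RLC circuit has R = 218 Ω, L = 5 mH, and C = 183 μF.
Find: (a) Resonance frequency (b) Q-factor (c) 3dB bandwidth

Step 1 — Resonance: ω₀ = 1/√(LC) = 1/√(0.005·0.000183) = 1045 rad/s.
Step 2 — f₀ = ω₀/(2π) = 166.4 Hz.
Step 3 — Series Q: Q = ω₀L/R = 1045·0.005/218 = 0.02398.
Step 4 — Bandwidth: Δω = ω₀/Q = 4.36e+04 rad/s; BW = Δω/(2π) = 6939 Hz.

(a) f₀ = 166.4 Hz  (b) Q = 0.02398  (c) BW = 6939 Hz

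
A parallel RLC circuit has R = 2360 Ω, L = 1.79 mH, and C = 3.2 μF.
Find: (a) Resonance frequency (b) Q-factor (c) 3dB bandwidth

Step 1 — Resonance: ω₀ = 1/√(LC) = 1/√(0.00179·3.2e-06) = 1.321e+04 rad/s.
Step 2 — f₀ = ω₀/(2π) = 2103 Hz.
Step 3 — Parallel Q: Q = R/(ω₀L) = 2360/(1.321e+04·0.00179) = 99.78.
Step 4 — Bandwidth: Δω = ω₀/Q = 132.4 rad/s; BW = Δω/(2π) = 21.07 Hz.

(a) f₀ = 2103 Hz  (b) Q = 99.78  (c) BW = 21.07 Hz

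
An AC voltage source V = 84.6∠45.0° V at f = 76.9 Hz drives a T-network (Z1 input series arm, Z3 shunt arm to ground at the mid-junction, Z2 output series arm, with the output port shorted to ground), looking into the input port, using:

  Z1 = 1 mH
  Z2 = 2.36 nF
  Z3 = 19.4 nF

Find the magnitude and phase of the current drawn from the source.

Step 1 — Angular frequency: ω = 2π·f = 2π·76.9 = 483.2 rad/s.
Step 2 — Component impedances:
  Z1: Z = jωL = j·483.2·0.001 = 0 + j0.4832 Ω
  Z2: Z = 1/(jωC) = -j/(ω·C) = 0 - j8.77e+05 Ω
  Z3: Z = 1/(jωC) = -j/(ω·C) = 0 - j1.067e+05 Ω
Step 3 — With the output port shorted to ground, the output series arm Z2 runs from the junction to ground; the shunt arm Z3 also runs from the junction to ground. They appear in parallel: Z3 || Z2 = 0 - j9.511e+04 Ω.
Step 4 — Series with input arm Z1: Z_in = Z1 + (Z3 || Z2) = 0 - j9.511e+04 Ω = 9.511e+04∠-90.0° Ω.
Step 5 — Source phasor: V = 84.6∠45.0° V = 59.82 + j59.82 V.
Step 6 — Ohm's law: I = V / Z_total = (59.82 + j59.82) / (0 - j9.511e+04) = -0.000629 + j0.000629 A.
Step 7 — Convert to polar: |I| = 0.0008895 A, ∠I = 135.0°.

I = 0.0008895∠135.0° A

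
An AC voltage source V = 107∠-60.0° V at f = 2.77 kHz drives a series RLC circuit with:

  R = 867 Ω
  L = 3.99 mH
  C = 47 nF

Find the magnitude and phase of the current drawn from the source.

Step 1 — Angular frequency: ω = 2π·f = 2π·2770 = 1.74e+04 rad/s.
Step 2 — Component impedances:
  R: Z = R = 867 Ω
  L: Z = jωL = j·1.74e+04·0.00399 = 0 + j69.44 Ω
  C: Z = 1/(jωC) = -j/(ω·C) = 0 - j1222 Ω
Step 3 — Series combination: Z_total = R + L + C = 867 - j1153 Ω = 1443∠-53.1° Ω.
Step 4 — Source phasor: V = 107∠-60.0° V = 53.5 - j92.66 V.
Step 5 — Ohm's law: I = V / Z_total = (53.5 - j92.66) / (867 - j1153) = 0.07363 - j0.008963 A.
Step 6 — Convert to polar: |I| = 0.07417 A, ∠I = -6.9°.

I = 0.07417∠-6.9° A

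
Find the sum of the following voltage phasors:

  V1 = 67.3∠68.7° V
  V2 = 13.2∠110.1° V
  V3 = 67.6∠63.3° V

Step 1 — Convert each phasor to rectangular form:
  V1 = 67.3·(cos(68.7°) + j·sin(68.7°)) = 24.45 + j62.7 V
  V2 = 13.2·(cos(110.1°) + j·sin(110.1°)) = -4.536 + j12.4 V
  V3 = 67.6·(cos(63.3°) + j·sin(63.3°)) = 30.37 + j60.39 V
Step 2 — Sum components: V_total = 50.28 + j135.5 V.
Step 3 — Convert to polar: |V_total| = 144.5 V, ∠V_total = 69.6°.

V_total = 144.5∠69.6° V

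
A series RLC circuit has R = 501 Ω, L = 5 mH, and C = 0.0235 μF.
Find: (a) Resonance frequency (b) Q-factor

Step 1 — Resonance condition Im(Z)=0 gives ω₀ = 1/√(LC).
Step 2 — ω₀ = 1/√(0.005·2.35e-08) = 9.225e+04 rad/s.
Step 3 — f₀ = ω₀/(2π) = 1.468e+04 Hz.
Step 4 — Series Q: Q = ω₀L/R = 9.225e+04·0.005/501 = 0.9207.

(a) f₀ = 1.468e+04 Hz  (b) Q = 0.9207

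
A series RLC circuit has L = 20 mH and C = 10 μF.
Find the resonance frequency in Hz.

Step 1 — Resonance condition Im(Z)=0 gives ω₀ = 1/√(LC).
Step 2 — ω₀ = 1/√(0.02·1e-05) = 2236 rad/s.
Step 3 — f₀ = ω₀/(2π) = 355.9 Hz.

f₀ = 355.9 Hz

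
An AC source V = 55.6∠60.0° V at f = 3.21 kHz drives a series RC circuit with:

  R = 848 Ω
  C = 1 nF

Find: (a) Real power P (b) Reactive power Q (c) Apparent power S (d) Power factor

Step 1 — Angular frequency: ω = 2π·f = 2π·3210 = 2.017e+04 rad/s.
Step 2 — Component impedances:
  R: Z = R = 848 Ω
  C: Z = 1/(jωC) = -j/(ω·C) = 0 - j4.958e+04 Ω
Step 3 — Series combination: Z_total = R + C = 848 - j4.958e+04 Ω = 4.959e+04∠-89.0° Ω.
Step 4 — Source phasor: V = 55.6∠60.0° V = 27.8 + j48.15 V.
Step 5 — Current: I = V / Z = -0.0009613 + j0.0005771 A = 0.001121∠149.0° A.
Step 6 — Complex power: S = V·I* = 0.001066 - j0.06233 VA.
Step 7 — Real power: P = Re(S) = 0.001066 W.
Step 8 — Reactive power: Q = Im(S) = -0.06233 VAR.
Step 9 — Apparent power: |S| = 0.06234 VA.
Step 10 — Power factor: PF = P/|S| = 0.0171 (leading).

(a) P = 0.001066 W  (b) Q = -0.06233 VAR  (c) S = 0.06234 VA  (d) PF = 0.0171 (leading)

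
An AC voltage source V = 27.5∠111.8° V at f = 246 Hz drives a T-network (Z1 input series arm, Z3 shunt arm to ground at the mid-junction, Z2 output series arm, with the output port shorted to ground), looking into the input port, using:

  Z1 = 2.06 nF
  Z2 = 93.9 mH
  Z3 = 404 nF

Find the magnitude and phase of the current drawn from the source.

Step 1 — Angular frequency: ω = 2π·f = 2π·246 = 1546 rad/s.
Step 2 — Component impedances:
  Z1: Z = 1/(jωC) = -j/(ω·C) = 0 - j3.141e+05 Ω
  Z2: Z = jωL = j·1546·0.0939 = 0 + j145.1 Ω
  Z3: Z = 1/(jωC) = -j/(ω·C) = 0 - j1601 Ω
Step 3 — With the output port shorted to ground, the output series arm Z2 runs from the junction to ground; the shunt arm Z3 also runs from the junction to ground. They appear in parallel: Z3 || Z2 = 0 + j159.6 Ω.
Step 4 — Series with input arm Z1: Z_in = Z1 + (Z3 || Z2) = 0 - j3.139e+05 Ω = 3.139e+05∠-90.0° Ω.
Step 5 — Source phasor: V = 27.5∠111.8° V = -10.21 + j25.53 V.
Step 6 — Ohm's law: I = V / Z_total = (-10.21 + j25.53) / (0 - j3.139e+05) = -8.134e-05 - j3.253e-05 A.
Step 7 — Convert to polar: |I| = 8.761e-05 A, ∠I = -158.2°.

I = 8.761e-05∠-158.2° A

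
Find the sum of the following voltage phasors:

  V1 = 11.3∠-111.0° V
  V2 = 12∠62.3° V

Step 1 — Convert each phasor to rectangular form:
  V1 = 11.3·(cos(-111.0°) + j·sin(-111.0°)) = -4.05 - j10.55 V
  V2 = 12·(cos(62.3°) + j·sin(62.3°)) = 5.578 + j10.62 V
Step 2 — Sum components: V_total = 1.529 + j0.07526 V.
Step 3 — Convert to polar: |V_total| = 1.53 V, ∠V_total = 2.8°.

V_total = 1.53∠2.8° V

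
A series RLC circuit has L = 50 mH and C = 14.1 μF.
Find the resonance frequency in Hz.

Step 1 — Resonance condition Im(Z)=0 gives ω₀ = 1/√(LC).
Step 2 — ω₀ = 1/√(0.05·1.41e-05) = 1191 rad/s.
Step 3 — f₀ = ω₀/(2π) = 189.6 Hz.

f₀ = 189.6 Hz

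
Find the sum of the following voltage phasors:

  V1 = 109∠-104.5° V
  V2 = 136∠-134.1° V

Step 1 — Convert each phasor to rectangular form:
  V1 = 109·(cos(-104.5°) + j·sin(-104.5°)) = -27.29 - j105.5 V
  V2 = 136·(cos(-134.1°) + j·sin(-134.1°)) = -94.64 - j97.67 V
Step 2 — Sum components: V_total = -121.9 - j203.2 V.
Step 3 — Convert to polar: |V_total| = 237 V, ∠V_total = -121.0°.

V_total = 237∠-121.0° V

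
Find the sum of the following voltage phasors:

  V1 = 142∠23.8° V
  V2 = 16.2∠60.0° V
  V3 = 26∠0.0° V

Step 1 — Convert each phasor to rectangular form:
  V1 = 142·(cos(23.8°) + j·sin(23.8°)) = 129.9 + j57.3 V
  V2 = 16.2·(cos(60.0°) + j·sin(60.0°)) = 8.1 + j14.03 V
  V3 = 26·(cos(0.0°) + j·sin(0.0°)) = 26 V
Step 2 — Sum components: V_total = 164 + j71.33 V.
Step 3 — Convert to polar: |V_total| = 178.9 V, ∠V_total = 23.5°.

V_total = 178.9∠23.5° V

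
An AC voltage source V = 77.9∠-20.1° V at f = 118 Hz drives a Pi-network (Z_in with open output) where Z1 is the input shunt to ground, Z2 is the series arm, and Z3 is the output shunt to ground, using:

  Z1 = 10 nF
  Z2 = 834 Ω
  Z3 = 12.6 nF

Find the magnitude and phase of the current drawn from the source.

Step 1 — Angular frequency: ω = 2π·f = 2π·118 = 741.4 rad/s.
Step 2 — Component impedances:
  Z1: Z = 1/(jωC) = -j/(ω·C) = 0 - j1.349e+05 Ω
  Z2: Z = R = 834 Ω
  Z3: Z = 1/(jωC) = -j/(ω·C) = 0 - j1.07e+05 Ω
Step 3 — With open output, the series arm Z2 and the output shunt Z3 appear in series to ground: Z2 + Z3 = 834 - j1.07e+05 Ω.
Step 4 — Parallel with input shunt Z1: Z_in = Z1 || (Z2 + Z3) = 259.2 - j5.968e+04 Ω = 5.968e+04∠-89.8° Ω.
Step 5 — Source phasor: V = 77.9∠-20.1° V = 73.16 - j26.77 V.
Step 6 — Ohm's law: I = V / Z_total = (73.16 - j26.77) / (259.2 - j5.968e+04) = 0.0004539 + j0.001224 A.
Step 7 — Convert to polar: |I| = 0.001305 A, ∠I = 69.7°.

I = 0.001305∠69.7° A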